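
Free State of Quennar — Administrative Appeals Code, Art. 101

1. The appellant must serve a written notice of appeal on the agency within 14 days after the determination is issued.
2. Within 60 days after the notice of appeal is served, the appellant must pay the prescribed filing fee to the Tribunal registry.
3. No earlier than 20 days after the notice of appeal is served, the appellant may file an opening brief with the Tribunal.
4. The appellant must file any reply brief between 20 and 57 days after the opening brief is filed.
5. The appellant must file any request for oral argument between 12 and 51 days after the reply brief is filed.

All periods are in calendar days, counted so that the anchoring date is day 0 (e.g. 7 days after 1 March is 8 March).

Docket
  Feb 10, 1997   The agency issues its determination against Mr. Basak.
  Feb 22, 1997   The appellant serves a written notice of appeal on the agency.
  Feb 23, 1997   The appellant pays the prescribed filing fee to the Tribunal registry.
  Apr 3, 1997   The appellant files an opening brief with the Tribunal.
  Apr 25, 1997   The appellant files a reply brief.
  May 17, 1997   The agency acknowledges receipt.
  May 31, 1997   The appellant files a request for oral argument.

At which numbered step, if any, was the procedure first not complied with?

(1) due by Feb 10, 1997 + 14 days = Feb 24, 1997; Feb 22, 1997 is within that limit.
(2) due by Feb 22, 1997 + 60 days = Apr 23, 1997; completed Feb 23, 1997, before the deadline.
(3) permitted from Feb 22, 1997 + 20 days = Mar 14, 1997 onward; done Apr 3, 1997 — permitted.
(4) the permitted window runs from Apr 3, 1997 + 20 = Apr 23, 1997 to Apr 3, 1997 + 57 = May 30, 1997; done Apr 25, 1997, which is between those dates.
(5) the permitted window runs from Apr 25, 1997 + 12 = May 7, 1997 to Apr 25, 1997 + 51 = Jun 15, 1997; May 31, 1997 falls inside that range.

None — every step was satisfied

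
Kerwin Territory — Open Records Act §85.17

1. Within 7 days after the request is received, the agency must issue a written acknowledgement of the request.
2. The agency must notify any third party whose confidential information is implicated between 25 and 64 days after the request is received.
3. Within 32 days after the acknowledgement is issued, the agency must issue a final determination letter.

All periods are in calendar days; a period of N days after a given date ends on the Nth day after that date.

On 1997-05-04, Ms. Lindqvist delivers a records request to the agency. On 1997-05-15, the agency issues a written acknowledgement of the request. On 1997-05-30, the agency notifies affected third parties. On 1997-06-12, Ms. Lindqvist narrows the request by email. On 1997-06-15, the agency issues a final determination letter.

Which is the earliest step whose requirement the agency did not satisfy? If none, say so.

(1) due by 1997-05-04 + 7 days = 1997-05-11; 1997-05-15 misses that deadline by 4 days.

Step 1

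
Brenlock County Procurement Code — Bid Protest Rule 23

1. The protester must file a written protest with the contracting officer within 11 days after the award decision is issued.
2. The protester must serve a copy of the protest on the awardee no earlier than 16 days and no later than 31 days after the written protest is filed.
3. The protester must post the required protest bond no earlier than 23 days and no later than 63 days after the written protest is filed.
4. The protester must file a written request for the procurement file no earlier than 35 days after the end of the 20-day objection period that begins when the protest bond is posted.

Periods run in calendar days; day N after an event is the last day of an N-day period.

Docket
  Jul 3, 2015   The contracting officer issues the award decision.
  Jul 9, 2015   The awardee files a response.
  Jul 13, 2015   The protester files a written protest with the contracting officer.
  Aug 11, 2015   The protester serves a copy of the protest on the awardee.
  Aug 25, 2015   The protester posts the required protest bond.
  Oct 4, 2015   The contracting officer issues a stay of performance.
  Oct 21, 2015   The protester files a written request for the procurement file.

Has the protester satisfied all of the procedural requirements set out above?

Step 1 — counting 11 days from Jul 3, 2015 (when the award decision is issued) gives a deadline of Jul 14, 2015; completed Jul 13, 2015, before the deadline.
Step 2 — 16 and 31 days from Jul 13, 2015 (when the written protest is filed) are Jul 29, 2015 and Aug 13, 2015 respectively; done Aug 11, 2015, which is between those dates.
Step 3 — 23 and 63 days from Jul 13, 2015 (when the written protest is filed) are Aug 5, 2015 and Sep 14, 2015 respectively; done Aug 25, 2015 — within the window.
Step 4 — must wait 35 days from Sep 14, 2015 (end of the 20-day objection period, which began when the protest bond is posted on Aug 25, 2015), so not before Oct 19, 2015; done Oct 21, 2015 — permitted.

Yes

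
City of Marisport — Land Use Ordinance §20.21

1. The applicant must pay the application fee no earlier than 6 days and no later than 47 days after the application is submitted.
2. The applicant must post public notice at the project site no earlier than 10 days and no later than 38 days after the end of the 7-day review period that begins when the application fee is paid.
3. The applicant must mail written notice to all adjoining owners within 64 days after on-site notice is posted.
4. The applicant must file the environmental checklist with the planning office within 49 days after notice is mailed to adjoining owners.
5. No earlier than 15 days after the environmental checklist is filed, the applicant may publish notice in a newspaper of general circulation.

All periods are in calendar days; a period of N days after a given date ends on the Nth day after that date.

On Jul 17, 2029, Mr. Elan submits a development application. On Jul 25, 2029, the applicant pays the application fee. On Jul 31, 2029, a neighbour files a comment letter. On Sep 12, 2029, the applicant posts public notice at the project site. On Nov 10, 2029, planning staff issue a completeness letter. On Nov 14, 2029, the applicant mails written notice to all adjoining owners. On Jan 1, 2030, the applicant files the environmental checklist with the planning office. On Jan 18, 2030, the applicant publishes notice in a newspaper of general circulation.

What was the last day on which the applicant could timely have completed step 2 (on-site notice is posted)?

Sep 8, 2029

The application fee is paid on Jul 25, 2029; the 7-day review period therefore ends Aug 1, 2029, and step 2 runs from that date. The window is 10–38 days after Aug 1, 2029; it closes on Sep 8, 2029.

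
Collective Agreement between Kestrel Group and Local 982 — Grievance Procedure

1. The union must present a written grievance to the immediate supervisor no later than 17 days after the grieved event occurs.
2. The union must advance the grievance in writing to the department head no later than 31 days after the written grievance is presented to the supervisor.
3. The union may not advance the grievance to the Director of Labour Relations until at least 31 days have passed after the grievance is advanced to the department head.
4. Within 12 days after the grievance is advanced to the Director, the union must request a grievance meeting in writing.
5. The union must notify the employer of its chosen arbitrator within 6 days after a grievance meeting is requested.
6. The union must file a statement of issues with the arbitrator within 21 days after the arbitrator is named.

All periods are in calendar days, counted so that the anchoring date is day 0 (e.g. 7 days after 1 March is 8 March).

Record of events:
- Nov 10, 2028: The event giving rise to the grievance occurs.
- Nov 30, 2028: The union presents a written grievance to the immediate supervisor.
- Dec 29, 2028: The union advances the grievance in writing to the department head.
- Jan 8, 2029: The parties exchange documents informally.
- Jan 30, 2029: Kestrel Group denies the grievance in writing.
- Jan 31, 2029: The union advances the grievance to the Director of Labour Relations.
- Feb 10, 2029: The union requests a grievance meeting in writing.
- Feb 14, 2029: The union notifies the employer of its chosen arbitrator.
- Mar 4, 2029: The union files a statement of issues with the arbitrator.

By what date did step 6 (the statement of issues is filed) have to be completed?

Mar 7, 2029

Step 6 runs from Feb 14, 2029, when the arbitrator is named. 21 days after Feb 14, 2029 is Mar 7, 2029.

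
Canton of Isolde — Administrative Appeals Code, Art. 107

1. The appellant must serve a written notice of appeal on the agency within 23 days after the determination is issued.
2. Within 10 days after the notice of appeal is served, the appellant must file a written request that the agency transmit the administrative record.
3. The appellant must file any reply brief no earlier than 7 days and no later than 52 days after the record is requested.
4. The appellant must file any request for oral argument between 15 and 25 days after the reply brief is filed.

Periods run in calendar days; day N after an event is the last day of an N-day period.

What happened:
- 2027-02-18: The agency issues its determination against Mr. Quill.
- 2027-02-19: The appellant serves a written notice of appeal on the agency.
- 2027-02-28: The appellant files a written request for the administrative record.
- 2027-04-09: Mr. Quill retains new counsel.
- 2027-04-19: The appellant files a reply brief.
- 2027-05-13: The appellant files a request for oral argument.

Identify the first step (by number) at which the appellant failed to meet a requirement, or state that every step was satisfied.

None — every step was satisfied

Step 1 — counting 23 days from 2027-02-18 (when the determination is issued) gives a deadline of 2027-03-13; done 2027-02-19 — timely.
Step 2 — counting 10 days from 2027-02-19 (when the notice of appeal is served) gives a deadline of 2027-03-01; 2027-02-28 is within that limit.
Step 3 — 7 and 52 days from 2027-02-28 (when the record is requested) are 2027-03-07 and 2027-04-21 respectively; 2027-04-19 falls inside that range.
Step 4 — 15 and 25 days from 2027-04-19 (when the reply brief is filed) are 2027-05-04 and 2027-05-14 respectively; done 2027-05-13 — within the window.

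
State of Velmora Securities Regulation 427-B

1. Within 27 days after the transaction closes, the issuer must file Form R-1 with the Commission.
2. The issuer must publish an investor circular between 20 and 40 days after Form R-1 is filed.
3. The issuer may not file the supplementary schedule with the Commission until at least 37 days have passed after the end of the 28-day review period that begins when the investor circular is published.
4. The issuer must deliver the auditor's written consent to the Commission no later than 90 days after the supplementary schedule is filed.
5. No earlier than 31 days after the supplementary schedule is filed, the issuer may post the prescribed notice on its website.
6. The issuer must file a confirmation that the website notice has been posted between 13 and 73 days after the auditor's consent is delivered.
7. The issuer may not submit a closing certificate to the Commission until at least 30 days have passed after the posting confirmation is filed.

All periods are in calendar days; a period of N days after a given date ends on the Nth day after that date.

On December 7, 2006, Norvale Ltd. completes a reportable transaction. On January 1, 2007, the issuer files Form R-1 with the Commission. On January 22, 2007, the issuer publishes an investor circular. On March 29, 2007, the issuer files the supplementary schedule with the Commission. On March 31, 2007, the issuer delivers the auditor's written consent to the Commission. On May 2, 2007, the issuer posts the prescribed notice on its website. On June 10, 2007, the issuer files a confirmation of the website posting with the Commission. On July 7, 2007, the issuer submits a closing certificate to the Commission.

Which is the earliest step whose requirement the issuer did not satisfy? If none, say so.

(1) due by December 7, 2006 + 27 days = January 3, 2007; done January 1, 2007 — timely.
(2) the permitted window runs from January 1, 2007 + 20 = January 21, 2007 to January 1, 2007 + 40 = February 10, 2007; January 22, 2007 falls inside that range.
(3) permitted from February 19, 2007 + 37 days = March 28, 2007 onward; done March 29, 2007, after the minimum wait.
(4) due by March 29, 2007 + 90 days = June 27, 2007; March 31, 2007 is within that limit.
(5) permitted from March 29, 2007 + 31 days = April 29, 2007 onward; done May 2, 2007 — permitted.
(6) the permitted window runs from March 31, 2007 + 13 = April 13, 2007 to March 31, 2007 + 73 = June 12, 2007; June 10, 2007 falls inside that range.
(7) permitted from June 10, 2007 + 30 days = July 10, 2007 onward; acted on July 7, 2007, 3 days prematurely.
The procedure was therefore not followed at step 7.

Step 7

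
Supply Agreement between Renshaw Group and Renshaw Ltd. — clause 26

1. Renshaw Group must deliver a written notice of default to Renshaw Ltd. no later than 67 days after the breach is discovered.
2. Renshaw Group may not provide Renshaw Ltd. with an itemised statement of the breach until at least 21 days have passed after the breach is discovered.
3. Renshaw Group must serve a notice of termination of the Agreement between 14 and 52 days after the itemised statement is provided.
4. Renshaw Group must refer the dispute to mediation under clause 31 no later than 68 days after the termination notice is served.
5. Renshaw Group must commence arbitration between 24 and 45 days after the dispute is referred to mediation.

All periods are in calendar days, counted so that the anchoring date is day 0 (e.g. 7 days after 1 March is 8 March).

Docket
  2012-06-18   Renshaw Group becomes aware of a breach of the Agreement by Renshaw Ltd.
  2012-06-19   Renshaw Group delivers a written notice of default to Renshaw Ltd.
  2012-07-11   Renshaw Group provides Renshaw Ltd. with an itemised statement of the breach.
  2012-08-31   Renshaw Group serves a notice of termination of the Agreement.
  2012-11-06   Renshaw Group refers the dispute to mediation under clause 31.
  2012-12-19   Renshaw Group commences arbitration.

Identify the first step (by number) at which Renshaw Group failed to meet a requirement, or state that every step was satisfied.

None — every step was satisfied

(1) due by 2012-06-18 + 67 days = 2012-08-24; done 2012-06-19 — timely.
(2) permitted from 2012-06-18 + 21 days = 2012-07-09 onward; 2012-07-11 is on or after that date.
(3) the permitted window runs from 2012-07-11 + 14 = 2012-07-25 to 2012-07-11 + 52 = 2012-09-01; done 2012-08-31, which is between those dates.
(4) due by 2012-08-31 + 68 days = 2012-11-07; done 2012-11-06 — timely.
(5) the permitted window runs from 2012-11-06 + 24 = 2012-11-30 to 2012-11-06 + 45 = 2012-12-21; 2012-12-19 falls inside that range.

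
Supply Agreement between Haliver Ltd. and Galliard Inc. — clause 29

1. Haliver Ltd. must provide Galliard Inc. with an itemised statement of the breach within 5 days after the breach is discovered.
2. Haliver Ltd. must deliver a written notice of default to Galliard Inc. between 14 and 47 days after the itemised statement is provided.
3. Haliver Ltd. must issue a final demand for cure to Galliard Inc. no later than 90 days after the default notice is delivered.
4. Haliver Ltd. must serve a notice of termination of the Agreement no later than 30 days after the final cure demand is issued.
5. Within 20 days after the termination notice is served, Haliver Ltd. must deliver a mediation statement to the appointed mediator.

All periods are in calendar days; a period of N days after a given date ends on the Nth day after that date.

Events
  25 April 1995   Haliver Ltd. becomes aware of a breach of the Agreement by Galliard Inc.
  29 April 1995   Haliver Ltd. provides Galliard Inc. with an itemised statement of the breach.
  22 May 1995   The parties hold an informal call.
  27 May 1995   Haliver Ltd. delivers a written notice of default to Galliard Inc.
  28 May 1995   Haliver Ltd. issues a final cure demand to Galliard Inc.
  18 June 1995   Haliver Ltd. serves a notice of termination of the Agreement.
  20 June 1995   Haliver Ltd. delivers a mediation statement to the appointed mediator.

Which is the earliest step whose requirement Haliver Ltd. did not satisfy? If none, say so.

None — every step was satisfied

Step 1: 5 days after 25 April 1995 (when the breach is discovered) is 30 April 1995; done 29 April 1995 — timely.
Step 2: the window is 14–47 days after 29 April 1995 (when the itemised statement is provided), so 13 May 1995 through 15 June 1995; done 27 May 1995 — within the window.
Step 3: 90 days after 27 May 1995 (when the default notice is delivered) is 25 August 1995; 28 May 1995 is within that limit.
Step 4: 30 days after 28 May 1995 (when the final cure demand is issued) is 27 June 1995; 18 June 1995 is within that limit.
Step 5: 20 days after 18 June 1995 (when the termination notice is served) is 8 July 1995; completed 20 June 1995, before the deadline.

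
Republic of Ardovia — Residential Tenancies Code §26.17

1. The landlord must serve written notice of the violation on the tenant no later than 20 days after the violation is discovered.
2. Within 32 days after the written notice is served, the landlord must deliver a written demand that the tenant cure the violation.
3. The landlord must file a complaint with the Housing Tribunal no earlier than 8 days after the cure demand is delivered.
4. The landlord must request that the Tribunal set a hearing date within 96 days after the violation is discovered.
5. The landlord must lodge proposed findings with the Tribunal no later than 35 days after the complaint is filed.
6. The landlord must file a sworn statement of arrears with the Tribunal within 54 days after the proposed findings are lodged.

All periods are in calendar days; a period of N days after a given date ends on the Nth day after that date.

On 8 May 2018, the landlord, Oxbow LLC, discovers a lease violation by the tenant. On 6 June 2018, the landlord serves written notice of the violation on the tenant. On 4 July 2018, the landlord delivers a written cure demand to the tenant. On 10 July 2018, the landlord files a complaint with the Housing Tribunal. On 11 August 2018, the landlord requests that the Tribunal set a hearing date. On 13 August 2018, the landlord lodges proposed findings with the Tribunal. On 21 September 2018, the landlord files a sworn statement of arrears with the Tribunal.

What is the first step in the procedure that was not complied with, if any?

Step 1

(1) due by 8 May 2018 + 20 days = 28 May 2018; 6 June 2018 misses that deadline by 9 days.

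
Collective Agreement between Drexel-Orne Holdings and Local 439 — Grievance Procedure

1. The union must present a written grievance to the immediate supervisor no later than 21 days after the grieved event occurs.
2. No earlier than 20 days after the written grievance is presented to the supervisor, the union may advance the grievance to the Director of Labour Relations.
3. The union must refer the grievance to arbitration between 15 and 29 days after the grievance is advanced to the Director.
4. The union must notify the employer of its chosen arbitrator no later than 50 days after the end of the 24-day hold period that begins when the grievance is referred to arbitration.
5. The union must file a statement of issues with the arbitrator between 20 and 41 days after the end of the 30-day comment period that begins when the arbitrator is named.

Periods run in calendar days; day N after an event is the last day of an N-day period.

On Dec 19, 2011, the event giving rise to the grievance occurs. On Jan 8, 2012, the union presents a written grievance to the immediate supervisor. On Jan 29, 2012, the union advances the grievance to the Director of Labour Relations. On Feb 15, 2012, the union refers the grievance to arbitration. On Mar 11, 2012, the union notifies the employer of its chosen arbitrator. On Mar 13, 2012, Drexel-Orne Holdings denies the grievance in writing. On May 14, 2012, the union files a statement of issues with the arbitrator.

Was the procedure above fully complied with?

Yes

(1) due by Dec 19, 2011 + 21 days = Jan 9, 2012; done Jan 8, 2012 — timely.
(2) permitted from Jan 8, 2012 + 20 days = Jan 28, 2012 onward; done Jan 29, 2012, after the minimum wait.
(3) the permitted window runs from Jan 29, 2012 + 15 = Feb 13, 2012 to Jan 29, 2012 + 29 = Feb 27, 2012; done Feb 15, 2012, which is between those dates.
(4) due by Mar 10, 2012 + 50 days = Apr 29, 2012; done Mar 11, 2012 — timely.
(5) the permitted window runs from Apr 10, 2012 + 20 = Apr 30, 2012 to Apr 10, 2012 + 41 = May 21, 2012; done May 14, 2012 — within the window.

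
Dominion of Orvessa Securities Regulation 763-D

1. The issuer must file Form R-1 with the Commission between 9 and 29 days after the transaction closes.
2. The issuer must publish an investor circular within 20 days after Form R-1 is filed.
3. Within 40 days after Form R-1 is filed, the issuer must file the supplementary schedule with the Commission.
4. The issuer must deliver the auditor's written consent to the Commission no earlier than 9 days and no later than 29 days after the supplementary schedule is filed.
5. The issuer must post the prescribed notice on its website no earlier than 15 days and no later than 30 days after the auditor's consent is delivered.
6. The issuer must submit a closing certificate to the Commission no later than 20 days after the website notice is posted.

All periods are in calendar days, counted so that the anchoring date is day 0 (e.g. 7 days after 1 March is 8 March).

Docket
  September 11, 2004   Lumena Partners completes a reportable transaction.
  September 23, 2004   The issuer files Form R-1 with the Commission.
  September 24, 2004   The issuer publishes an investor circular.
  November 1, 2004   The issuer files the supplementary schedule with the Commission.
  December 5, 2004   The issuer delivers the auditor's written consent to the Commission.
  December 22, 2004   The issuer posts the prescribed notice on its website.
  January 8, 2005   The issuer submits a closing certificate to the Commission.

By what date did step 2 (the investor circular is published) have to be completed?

October 13, 2004

Step 2 runs from September 23, 2004, when Form R-1 is filed. 20 days after September 23, 2004 is October 13, 2004.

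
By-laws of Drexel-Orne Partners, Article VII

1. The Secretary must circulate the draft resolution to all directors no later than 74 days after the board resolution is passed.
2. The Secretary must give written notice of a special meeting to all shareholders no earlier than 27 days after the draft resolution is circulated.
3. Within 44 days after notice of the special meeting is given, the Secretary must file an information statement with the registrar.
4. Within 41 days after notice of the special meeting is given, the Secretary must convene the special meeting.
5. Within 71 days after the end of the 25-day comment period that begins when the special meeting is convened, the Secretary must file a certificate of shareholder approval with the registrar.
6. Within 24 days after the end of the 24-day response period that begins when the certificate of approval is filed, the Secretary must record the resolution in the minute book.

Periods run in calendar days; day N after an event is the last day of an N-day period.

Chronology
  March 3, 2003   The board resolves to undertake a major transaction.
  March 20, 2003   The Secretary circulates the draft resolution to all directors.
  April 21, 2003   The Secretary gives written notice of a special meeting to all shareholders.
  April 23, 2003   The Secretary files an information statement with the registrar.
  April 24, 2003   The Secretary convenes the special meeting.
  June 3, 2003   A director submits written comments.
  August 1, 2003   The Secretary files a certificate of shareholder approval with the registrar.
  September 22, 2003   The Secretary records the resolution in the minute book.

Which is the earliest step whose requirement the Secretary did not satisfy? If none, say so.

Step 5

Step 1: 74 days after March 3, 2003 (when the board resolution is passed) is May 16, 2003; March 20, 2003 is within that limit.
Step 2: the earliest permitted date is 27 days after March 20, 2003 (when the draft resolution is circulated), i.e. April 16, 2003; April 21, 2003 is on or after that date.
Step 3: 44 days after April 21, 2003 (when notice of the special meeting is given) is June 4, 2003; April 23, 2003 is within that limit.
Step 4: 41 days after April 21, 2003 (when notice of the special meeting is given) is June 1, 2003; completed April 24, 2003, before the deadline.
Step 5: 71 days after May 19, 2003 (end of the 25-day comment period, which began when the special meeting is convened on April 24, 2003) is July 29, 2003; done August 1, 2003 — 3 days late.
That is the first point of non-compliance.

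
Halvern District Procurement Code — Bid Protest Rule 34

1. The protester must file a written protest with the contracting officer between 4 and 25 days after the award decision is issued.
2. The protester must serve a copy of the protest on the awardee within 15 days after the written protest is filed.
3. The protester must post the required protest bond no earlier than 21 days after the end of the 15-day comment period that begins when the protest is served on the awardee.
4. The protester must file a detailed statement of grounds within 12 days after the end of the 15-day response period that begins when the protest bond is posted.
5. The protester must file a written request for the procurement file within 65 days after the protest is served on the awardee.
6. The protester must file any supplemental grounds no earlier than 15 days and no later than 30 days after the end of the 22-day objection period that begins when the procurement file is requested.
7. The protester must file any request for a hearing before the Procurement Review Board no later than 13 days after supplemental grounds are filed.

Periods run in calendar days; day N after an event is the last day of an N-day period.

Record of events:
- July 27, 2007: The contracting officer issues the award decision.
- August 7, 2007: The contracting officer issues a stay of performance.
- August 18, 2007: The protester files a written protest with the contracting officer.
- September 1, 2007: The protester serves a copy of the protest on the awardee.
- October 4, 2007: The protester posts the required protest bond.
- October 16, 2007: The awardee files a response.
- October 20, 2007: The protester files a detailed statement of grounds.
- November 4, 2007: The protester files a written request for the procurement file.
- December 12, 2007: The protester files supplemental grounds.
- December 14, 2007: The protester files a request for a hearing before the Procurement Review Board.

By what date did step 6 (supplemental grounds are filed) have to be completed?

December 26, 2007

The procurement file is requested on November 4, 2007; the 22-day objection period therefore ends November 26, 2007, and step 6 runs from that date. The window is 15–30 days after November 26, 2007; it closes on December 26, 2007.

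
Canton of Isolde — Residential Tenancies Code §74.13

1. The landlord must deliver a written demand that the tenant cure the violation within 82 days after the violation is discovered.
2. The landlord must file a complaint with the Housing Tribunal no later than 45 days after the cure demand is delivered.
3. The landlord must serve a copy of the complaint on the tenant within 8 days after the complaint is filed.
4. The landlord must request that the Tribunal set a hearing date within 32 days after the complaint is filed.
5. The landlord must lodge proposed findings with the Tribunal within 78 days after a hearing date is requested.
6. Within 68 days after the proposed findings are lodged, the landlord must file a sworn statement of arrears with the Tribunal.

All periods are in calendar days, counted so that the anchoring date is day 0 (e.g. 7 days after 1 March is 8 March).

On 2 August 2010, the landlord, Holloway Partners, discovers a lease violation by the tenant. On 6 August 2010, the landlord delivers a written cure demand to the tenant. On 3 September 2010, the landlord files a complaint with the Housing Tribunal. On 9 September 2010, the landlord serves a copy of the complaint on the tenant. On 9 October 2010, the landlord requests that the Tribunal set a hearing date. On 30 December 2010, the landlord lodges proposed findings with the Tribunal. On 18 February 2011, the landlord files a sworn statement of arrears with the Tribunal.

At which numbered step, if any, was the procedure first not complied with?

Step 4

(1) due by 2 August 2010 + 82 days = 23 October 2010; done 6 August 2010 — timely.
(2) due by 6 August 2010 + 45 days = 20 September 2010; 3 September 2010 is within that limit.
(3) due by 3 September 2010 + 8 days = 11 September 2010; 9 September 2010 is within that limit.
(4) due by 3 September 2010 + 32 days = 5 October 2010; 9 October 2010 misses that deadline by 4 days.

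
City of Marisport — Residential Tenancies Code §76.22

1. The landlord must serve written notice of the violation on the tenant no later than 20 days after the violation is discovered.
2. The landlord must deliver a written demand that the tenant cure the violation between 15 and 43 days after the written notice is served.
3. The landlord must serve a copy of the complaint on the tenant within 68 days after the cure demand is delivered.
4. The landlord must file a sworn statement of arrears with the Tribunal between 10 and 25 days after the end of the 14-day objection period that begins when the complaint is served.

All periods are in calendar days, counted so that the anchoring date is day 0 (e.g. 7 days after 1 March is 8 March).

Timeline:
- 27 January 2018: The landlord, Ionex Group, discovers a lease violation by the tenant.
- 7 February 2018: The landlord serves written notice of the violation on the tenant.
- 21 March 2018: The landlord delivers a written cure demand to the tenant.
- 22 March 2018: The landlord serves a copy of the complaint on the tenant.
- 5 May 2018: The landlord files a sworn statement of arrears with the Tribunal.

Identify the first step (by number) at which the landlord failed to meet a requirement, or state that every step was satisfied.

Step 1: 20 days after 27 January 2018 (when the violation is discovered) is 16 February 2018; done 7 February 2018 — timely.
Step 2: the window is 15–43 days after 7 February 2018 (when the written notice is served), so 22 February 2018 through 22 March 2018; 21 March 2018 falls inside that range.
Step 3: 68 days after 21 March 2018 (when the cure demand is delivered) is 28 May 2018; done 22 March 2018 — timely.
Step 4: the window is 10–25 days after 5 April 2018 (end of the 14-day objection period, which began when the complaint is served on 22 March 2018), so 15 April 2018 through 30 April 2018; 5 May 2018 is 5 days past the end of the window.
No need to go further; step 4 was not satisfied.

Step 4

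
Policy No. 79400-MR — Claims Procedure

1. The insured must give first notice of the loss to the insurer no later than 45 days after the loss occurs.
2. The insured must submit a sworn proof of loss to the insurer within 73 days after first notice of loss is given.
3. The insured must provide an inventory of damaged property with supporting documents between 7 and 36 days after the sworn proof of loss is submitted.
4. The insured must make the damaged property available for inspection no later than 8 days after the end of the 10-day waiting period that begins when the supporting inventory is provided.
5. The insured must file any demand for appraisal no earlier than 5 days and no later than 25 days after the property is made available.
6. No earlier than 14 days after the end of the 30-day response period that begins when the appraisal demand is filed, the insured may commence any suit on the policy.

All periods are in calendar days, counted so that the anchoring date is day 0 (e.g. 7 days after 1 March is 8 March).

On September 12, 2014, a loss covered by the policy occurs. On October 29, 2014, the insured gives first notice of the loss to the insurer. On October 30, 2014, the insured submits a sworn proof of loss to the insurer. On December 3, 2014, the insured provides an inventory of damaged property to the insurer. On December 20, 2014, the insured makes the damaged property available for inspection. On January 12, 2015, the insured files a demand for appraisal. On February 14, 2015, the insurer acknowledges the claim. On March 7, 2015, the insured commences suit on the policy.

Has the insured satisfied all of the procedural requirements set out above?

(1) due by September 12, 2014 + 45 days = October 27, 2014; done October 29, 2014 — 2 days late.

No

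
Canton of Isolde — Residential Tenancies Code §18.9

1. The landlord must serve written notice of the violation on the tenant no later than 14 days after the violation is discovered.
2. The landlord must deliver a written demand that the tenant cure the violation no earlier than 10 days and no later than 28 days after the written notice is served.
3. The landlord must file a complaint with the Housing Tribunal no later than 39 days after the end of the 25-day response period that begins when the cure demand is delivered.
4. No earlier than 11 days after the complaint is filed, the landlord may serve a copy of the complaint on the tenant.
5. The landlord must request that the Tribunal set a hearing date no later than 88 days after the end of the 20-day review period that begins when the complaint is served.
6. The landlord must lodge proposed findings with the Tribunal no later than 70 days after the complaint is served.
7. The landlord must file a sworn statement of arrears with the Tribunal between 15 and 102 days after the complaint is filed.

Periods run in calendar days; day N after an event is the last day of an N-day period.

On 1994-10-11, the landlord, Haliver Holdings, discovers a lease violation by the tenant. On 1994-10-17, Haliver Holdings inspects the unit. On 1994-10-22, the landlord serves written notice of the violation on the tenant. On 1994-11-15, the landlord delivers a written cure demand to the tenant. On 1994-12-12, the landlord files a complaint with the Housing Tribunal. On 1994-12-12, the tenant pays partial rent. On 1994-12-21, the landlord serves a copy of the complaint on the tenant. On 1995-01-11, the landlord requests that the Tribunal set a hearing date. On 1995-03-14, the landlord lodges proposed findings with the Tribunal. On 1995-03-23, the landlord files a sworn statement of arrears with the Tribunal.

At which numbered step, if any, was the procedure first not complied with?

Step 4

(1) due by 1994-10-11 + 14 days = 1994-10-25; 1994-10-22 is within that limit.
(2) the permitted window runs from 1994-10-22 + 10 = 1994-11-01 to 1994-10-22 + 28 = 1994-11-19; done 1994-11-15, which is between those dates.
(3) due by 1994-12-10 + 39 days = 1995-01-18; 1994-12-12 is within that limit.
(4) permitted from 1994-12-12 + 11 days = 1994-12-23 onward; done 1994-12-21 — 2 days too early.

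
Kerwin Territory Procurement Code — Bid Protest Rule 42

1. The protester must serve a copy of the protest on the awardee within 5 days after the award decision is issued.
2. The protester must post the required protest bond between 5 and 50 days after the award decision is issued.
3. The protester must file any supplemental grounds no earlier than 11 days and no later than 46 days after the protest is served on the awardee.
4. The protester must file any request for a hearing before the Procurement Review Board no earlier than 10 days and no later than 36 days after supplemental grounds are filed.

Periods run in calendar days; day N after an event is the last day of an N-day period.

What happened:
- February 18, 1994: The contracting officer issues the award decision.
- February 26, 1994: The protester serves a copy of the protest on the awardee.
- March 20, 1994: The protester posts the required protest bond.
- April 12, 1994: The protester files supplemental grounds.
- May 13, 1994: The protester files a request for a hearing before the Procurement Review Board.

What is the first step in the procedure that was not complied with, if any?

Step 1

Step 1 — counting 5 days from February 18, 1994 (when the award decision is issued) gives a deadline of February 23, 1994; February 26, 1994 misses that deadline by 3 days.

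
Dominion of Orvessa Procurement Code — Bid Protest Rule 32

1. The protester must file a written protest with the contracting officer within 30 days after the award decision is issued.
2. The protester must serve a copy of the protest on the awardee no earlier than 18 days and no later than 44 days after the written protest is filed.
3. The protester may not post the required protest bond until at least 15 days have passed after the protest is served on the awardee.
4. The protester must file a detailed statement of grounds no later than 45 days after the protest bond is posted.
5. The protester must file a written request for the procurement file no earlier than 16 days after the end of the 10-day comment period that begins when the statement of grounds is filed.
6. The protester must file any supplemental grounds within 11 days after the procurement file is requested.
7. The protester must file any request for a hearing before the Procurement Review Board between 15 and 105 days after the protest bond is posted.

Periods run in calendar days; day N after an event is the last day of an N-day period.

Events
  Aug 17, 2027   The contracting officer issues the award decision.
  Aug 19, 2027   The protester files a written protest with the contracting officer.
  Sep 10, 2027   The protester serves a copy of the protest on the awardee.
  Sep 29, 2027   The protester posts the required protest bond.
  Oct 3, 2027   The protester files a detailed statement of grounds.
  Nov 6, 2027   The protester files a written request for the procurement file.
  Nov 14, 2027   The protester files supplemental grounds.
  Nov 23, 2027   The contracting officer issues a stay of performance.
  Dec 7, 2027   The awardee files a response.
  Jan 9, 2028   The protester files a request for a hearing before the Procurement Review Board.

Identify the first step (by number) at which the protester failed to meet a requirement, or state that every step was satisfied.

Step 1 — counting 30 days from Aug 17, 2027 (when the award decision is issued) gives a deadline of Sep 16, 2027; completed Aug 19, 2027, before the deadline.
Step 2 — 18 and 44 days from Aug 19, 2027 (when the written protest is filed) are Sep 6, 2027 and Oct 2, 2027 respectively; done Sep 10, 2027 — within the window.
Step 3 — must wait 15 days from Sep 10, 2027 (when the protest is served on the awardee), so not before Sep 25, 2027; done Sep 29, 2027 — permitted.
Step 4 — counting 45 days from Sep 29, 2027 (when the protest bond is posted) gives a deadline of Nov 13, 2027; completed Oct 3, 2027, before the deadline.
Step 5 — must wait 16 days from Oct 13, 2027 (end of the 10-day comment period, which began when the statement of grounds is filed on Oct 3, 2027), so not before Oct 29, 2027; done Nov 6, 2027 — permitted.
Step 6 — counting 11 days from Nov 6, 2027 (when the procurement file is requested) gives a deadline of Nov 17, 2027; done Nov 14, 2027 — timely.
Step 7 — 15 and 105 days from Sep 29, 2027 (when the protest bond is posted) are Oct 14, 2027 and Jan 12, 2028 respectively; done Jan 9, 2028, which is between those dates.

None — every step was satisfied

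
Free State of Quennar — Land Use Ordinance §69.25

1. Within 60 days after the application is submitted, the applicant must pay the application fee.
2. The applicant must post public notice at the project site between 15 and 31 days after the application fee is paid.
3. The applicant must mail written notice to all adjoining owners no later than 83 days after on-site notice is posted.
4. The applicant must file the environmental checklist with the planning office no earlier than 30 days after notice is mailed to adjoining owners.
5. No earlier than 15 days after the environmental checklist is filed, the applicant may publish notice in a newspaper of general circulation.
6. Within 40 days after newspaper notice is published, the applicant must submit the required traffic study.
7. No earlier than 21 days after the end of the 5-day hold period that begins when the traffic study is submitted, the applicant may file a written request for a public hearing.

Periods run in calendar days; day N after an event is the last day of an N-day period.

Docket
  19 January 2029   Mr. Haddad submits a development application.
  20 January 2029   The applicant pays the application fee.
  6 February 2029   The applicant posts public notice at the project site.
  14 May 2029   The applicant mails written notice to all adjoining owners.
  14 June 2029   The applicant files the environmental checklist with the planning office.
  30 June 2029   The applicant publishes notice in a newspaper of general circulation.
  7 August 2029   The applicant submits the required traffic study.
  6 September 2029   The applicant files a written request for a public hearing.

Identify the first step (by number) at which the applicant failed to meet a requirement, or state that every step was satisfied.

Step 3

Step 1: 60 days after 19 January 2029 (when the application is submitted) is 20 March 2029; 20 January 2029 is within that limit.
Step 2: the window is 15–31 days after 20 January 2029 (when the application fee is paid), so 4 February 2029 through 20 February 2029; done 6 February 2029, which is between those dates.
Step 3: 83 days after 6 February 2029 (when on-site notice is posted) is 30 April 2029; not done until 14 May 2029, 14 days after the deadline.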